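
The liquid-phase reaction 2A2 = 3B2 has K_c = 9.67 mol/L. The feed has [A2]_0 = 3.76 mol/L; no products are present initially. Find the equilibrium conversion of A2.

X = 0.542

Let X = conversion of A2; extent ξ = 3.76X/2 mol/L.
Concentrations: [A2] = 3.76 − 3.76X; [B2] = 5.64X.
K_c = [B2]^3 / ([A2]^2).
This equals 9.67 at X = 0.542 (the root in 0 < X < 1).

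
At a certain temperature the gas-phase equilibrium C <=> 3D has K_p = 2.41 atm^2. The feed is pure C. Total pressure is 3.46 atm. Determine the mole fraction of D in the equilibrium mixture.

y_D = 0.473

Basis: 1 mol C initially; let X = conversion of C. Extent ξ = X.
Mole table: n_C = 1 − X; n_D = 3X.
n_T = Σnᵢ = 1 + 2X.
y_i = n_i/n_T, p_i = y_i·P. K_p = p_D^3 / (p_C).
This yields a degree-3 equation in X; solving on (0,1), X = 0.230.
Then n_D = 0.691, n_T = 1.46, so y_D = 0.473.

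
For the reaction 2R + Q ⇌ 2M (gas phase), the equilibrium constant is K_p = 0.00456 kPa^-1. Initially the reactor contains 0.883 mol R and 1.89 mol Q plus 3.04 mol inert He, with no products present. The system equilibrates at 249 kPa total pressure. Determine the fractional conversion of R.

Basis: 0.883 mol R initially; let X = conversion of R. Extent ξ = 0.442X.
Species balance: n_R = 0.883 − 0.883X; n_Q = 1.89 − 0.442X; n_M = 0.883X; n_I = 3.04 (inert).
Total moles n_T = 5.81 − 0.442X.
Mole fractions y_i = n_i/n_T; K_p = p_M^2 / (p_R^2 p_Q) with p_i = y_i·P.
Substituting and setting equal to 0.00456 kPa^-1 gives a polynomial in X; the root in (0,1) is X = 0.371.

X = 0.371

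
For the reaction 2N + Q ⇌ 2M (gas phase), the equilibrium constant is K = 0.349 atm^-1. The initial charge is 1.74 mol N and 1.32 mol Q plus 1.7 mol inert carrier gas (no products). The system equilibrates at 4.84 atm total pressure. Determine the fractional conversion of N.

X = 0.380

Let X = conversion of N (basis 1.74 mol N); extent of reaction ξ = 0.87X.
Moles: n_N = 1.74 − 1.74X; n_Q = 1.32 − 0.87X; n_M = 1.74X; n_I = 1.7 (inert).
n_T = Σnᵢ = 4.76 − 0.87X.
y_i = n_i/n_T, p_i = y_i·P. K = p_M^2 / (p_N^2 p_Q).
Setting this equal to 0.349 atm^-1 and taking the physical root (0 < X < 1) gives X = 0.380.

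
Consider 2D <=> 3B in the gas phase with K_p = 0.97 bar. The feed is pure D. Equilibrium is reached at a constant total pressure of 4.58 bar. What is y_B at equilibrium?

y_B = 0.416

Basis: 1 mol D initially; let X = conversion of D. Extent ξ = 0.5X.
Mole table: n_D = 1 − X; n_B = 1.5X.
Summing: n_T = 1 + 0.5X.
y_i = n_i/n_T, p_i = y_i·P. K_p = p_B^3 / (p_D^2).
Equating to 0.97 bar and solving on 0 < X < 1: X = 0.322.
Then n_B = 0.483, n_T = 1.16, so y_B = 0.416.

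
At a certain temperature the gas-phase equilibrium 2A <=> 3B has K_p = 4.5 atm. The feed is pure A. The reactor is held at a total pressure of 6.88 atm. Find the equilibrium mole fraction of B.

Basis: 1 mol A initially; let X = conversion of A. Extent ξ = 0.5X.
Moles: n_A = 1 − X; n_B = 1.5X.
Total moles n_T = 1 + 0.5X.
Mole fractions y_i = n_i/n_T; K_p = p_B^3 / (p_A^2) with p_i = y_i·P.
Substituting and setting equal to 4.5 atm gives a polynomial in X; the root in (0,1) is X = 0.426.
Then n_B = 0.639, n_T = 1.21, so y_B = 0.527.

y_B = 0.527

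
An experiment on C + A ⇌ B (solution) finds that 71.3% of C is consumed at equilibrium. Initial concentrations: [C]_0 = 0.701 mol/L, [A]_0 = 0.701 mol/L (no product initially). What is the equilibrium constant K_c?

Let X = conversion of C.
Concentrations: [C] = 0.701 − 0.701X; [A] = 0.701 − 0.701X; [B] = 0.701X.
At X = 0.713: [C] = 0.201, [A] = 0.201, [B] = 0.5.
K_c = [B] / ([C] [A]) = 12.3 L/mol.

K_c = 12.3 L/mol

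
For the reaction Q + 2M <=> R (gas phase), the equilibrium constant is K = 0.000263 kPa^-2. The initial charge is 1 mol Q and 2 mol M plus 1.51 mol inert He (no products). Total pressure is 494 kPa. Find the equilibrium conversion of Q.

X = 0.702

Let X = conversion of Q (basis 1 mol Q); extent of reaction ξ = X.
Species balance: n_Q = 1 − X; n_M = 2 − 2X; n_R = X; n_I = 1.51 (inert).
Summing: n_T = 4.51 − 2X.
With p_i = (n_i/n_T)P, K = p_R / (p_Q p_M^2).
This yields a degree-3 equation in X; solving on (0,1), X = 0.702.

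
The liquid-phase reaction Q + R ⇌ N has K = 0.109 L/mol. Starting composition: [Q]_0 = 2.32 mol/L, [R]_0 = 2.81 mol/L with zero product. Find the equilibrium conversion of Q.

X = 0.203

Let X = conversion of Q; extent ξ = 2.32·X mol/L.
Concentrations: [Q] = 2.32 − 2.32X; [R] = 2.81 − 2.32X; [N] = 2.32X.
K = [N] / ([Q] [R]).
Equating to 0.109 L/mol: the physical root is X = 0.203.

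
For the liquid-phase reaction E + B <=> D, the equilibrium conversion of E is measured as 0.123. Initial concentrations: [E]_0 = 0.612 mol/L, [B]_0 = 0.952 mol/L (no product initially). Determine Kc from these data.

Let X = conversion of E.
Concentrations: [E] = 0.612 − 0.612X; [B] = 0.952 − 0.612X; [D] = 0.612X.
At X = 0.123: [E] = 0.537, [B] = 0.877, [D] = 0.0753.
Kc = [D] / ([E] [B]) = 0.16 L/mol.

Kc = 0.16 L/mol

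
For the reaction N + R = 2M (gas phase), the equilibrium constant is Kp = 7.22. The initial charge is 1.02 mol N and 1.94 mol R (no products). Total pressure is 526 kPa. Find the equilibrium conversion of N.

Basis: 1.02 mol N initially; let X = conversion of N. Extent ξ = 1.02X.
At extent ξ: n_N = 1.02 − 1.02X; n_R = 1.94 − 1.02X; n_M = 2.04X.
Total moles n_T = 2.96 (Δν = 0, constant).
Mole fractions y_i = n_i/n_T; Kp = p_M^2 / (p_N p_R) with p_i = y_i·P.
Setting this equal to 7.22 and taking the physical root (0 < X < 1) gives X = 0.739.

X = 0.739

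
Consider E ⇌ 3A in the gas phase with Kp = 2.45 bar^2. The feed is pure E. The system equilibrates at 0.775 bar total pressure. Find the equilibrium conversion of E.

Basis: 1 mol E initially; let X = conversion of E. Extent ξ = X.
Moles: n_E = 1 − X; n_A = 3X.
Total moles n_T = 1 + 2X.
With p_i = (n_i/n_T)P, Kp = p_A^3 / (p_E).
This yields a degree-3 equation in X; solving on (0,1), X = 0.653.

X = 0.653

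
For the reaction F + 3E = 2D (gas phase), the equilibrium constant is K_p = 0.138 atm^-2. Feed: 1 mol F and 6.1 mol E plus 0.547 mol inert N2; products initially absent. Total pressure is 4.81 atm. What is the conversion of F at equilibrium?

Take 1 mol F as basis and let X be its fractional conversion, so ξ = X.
Species balance: n_F = 1 − X; n_E = 6.1 − 3X; n_D = 2X; n_I = 0.547 (inert).
n_T = Σnᵢ = 7.65 − 2X.
With p_i = (n_i/n_T)P, K_p = p_D^2 / (p_F p_E^3).
This yields a degree-4 equation in X; solving on (0,1), X = 0.671.

X = 0.671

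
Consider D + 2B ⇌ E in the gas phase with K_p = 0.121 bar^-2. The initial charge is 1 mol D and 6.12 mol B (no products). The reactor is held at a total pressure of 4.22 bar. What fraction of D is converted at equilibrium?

Let X = conversion of D (basis 1 mol D); extent of reaction ξ = X.
At extent ξ: n_D = 1 − X; n_B = 6.12 − 2X; n_E = X.
Summing: n_T = 7.12 − 2X.
y_i = n_i/n_T, p_i = y_i·P. K_p = p_E / (p_D p_B^2).
Equating to 0.121 bar^-2 and solving on 0 < X < 1: X = 0.598.

X = 0.598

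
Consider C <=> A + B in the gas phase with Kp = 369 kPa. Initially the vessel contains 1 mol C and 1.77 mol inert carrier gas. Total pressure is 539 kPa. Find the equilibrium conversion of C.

X = 0.761

Let X = conversion of C (basis 1 mol C); extent of reaction ξ = X.
Species balance: n_C = 1 − X; n_A = X; n_B = X; n_I = 1.77 (inert).
Total moles n_T = 2.77 + X.
With p_i = (n_i/n_T)P, Kp = p_A p_B / (p_C).
Setting this equal to 369 kPa and taking the physical root (0 < X < 1) gives X = 0.761.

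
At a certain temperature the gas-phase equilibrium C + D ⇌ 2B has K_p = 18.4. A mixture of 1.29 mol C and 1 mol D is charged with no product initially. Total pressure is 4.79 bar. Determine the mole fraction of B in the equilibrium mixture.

y_B = 0.665

Let X = conversion of D (basis 1 mol D); extent of reaction ξ = X.
At extent ξ: n_C = 1.29 − X; n_D = 1 − X; n_B = 2X.
Since Δν = 0, n_T = 2.29 throughout.
Mole fractions y_i = n_i/n_T; K_p = p_B^2 / (p_C p_D) with p_i = y_i·P.
This yields a degree-2 equation in X; solving on (0,1), X = 0.761.
Then n_B = 1.52, n_T = 2.29, so y_B = 0.665.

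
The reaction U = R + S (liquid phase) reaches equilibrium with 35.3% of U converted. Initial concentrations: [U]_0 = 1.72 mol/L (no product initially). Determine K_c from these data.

K_c = 0.331 mol/L

Let X = conversion of U.
Concentrations: [U] = 1.72 − 1.72X; [R] = 1.72X; [S] = 1.72X.
At X = 0.353: [U] = 1.11, [R] = 0.607, [S] = 0.607.
K_c = [R] [S] / ([U]) = 0.331 mol/L.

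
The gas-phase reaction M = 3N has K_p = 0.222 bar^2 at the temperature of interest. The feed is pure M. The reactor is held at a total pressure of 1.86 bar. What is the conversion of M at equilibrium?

X = 0.151

Basis: 1 mol M initially; let X = conversion of M. Extent ξ = X.
Species balance: n_M = 1 − X; n_N = 3X.
n_T = Σnᵢ = 1 + 2X.
With p_i = (n_i/n_T)P, K_p = p_N^3 / (p_M).
Setting this equal to 0.222 bar^2 and taking the physical root (0 < X < 1) gives X = 0.151.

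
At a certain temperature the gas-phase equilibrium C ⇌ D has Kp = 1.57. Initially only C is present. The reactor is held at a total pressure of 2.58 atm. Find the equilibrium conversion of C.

X = 0.611

Basis: 1 mol C initially; let X = conversion of C. Extent ξ = X.
Mole table: n_C = 1 − X; n_D = X.
n_T stays at 1 (no change in mole number).
y_i = n_i/n_T, p_i = y_i·P. Kp = p_D / (p_C).
Substituting and setting equal to 1.57 gives a polynomial in X; the root in (0,1) is X = 0.611.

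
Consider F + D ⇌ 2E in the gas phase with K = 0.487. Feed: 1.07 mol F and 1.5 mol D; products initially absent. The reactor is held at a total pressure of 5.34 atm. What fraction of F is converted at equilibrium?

X = 0.305

Take 1.07 mol F as basis and let X be its fractional conversion, so ξ = 1.07X.
At extent ξ: n_F = 1.07 − 1.07X; n_D = 1.5 − 1.07X; n_E = 2.14X.
Since Δν = 0, n_T = 2.57 throughout.
y_i = n_i/n_T, p_i = y_i·P. K = p_E^2 / (p_F p_D).
This yields a degree-2 equation in X; solving on (0,1), X = 0.305.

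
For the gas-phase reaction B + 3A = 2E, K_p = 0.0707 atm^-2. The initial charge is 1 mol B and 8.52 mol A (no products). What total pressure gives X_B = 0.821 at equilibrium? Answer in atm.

Let X = conversion of B (basis 1 mol B); extent of reaction ξ = X.
Moles: n_B = 1 − X; n_A = 8.52 − 3X; n_E = 2X.
n_T = Σnᵢ = 9.52 − 2X.
K_p = p_E^2 / (p_B p_A^3) with p_i = (n_i/n_T)·P.
At X = 0.821: the mole-fraction product g(X) = Π y_i^ν_i = 4.207. Since K_p = g(X)·P^{-2}, P = (g/K_p)^(1/2) = (4.207/0.0707)^(1/2) = 7.71 atm.

P = 7.71 atm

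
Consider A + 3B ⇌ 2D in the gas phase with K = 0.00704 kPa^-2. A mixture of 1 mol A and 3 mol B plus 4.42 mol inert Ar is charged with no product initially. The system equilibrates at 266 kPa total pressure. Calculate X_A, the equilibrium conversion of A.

Take 1 mol A as basis and let X be its fractional conversion, so ξ = X.
Moles: n_A = 1 − X; n_B = 3 − 3X; n_D = 2X; n_I = 4.42 (inert).
Summing: n_T = 8.42 − 2X.
With p_i = (n_i/n_T)P, K = p_D^2 / (p_A p_B^3).
Equating to 0.00704 kPa^-2 and solving on 0 < X < 1: X = 0.708.

X = 0.708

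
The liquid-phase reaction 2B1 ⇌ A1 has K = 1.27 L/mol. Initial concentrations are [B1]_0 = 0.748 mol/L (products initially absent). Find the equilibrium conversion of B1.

X = 0.491

Let X = conversion of B1; extent ξ = 0.748X/2 mol/L.
Concentrations: [B1] = 0.748 − 0.748X; [A1] = 0.374X.
K = [A1] / ([B1]^2).
This equals 1.27 at X = 0.491 (the root in 0 < X < 1).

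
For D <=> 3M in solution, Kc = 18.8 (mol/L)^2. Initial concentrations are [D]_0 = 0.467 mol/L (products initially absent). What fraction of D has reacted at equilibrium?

Let X = conversion of D; extent ξ = 0.467·X mol/L.
Concentrations: [D] = 0.467 − 0.467X; [M] = 1.4X.
Kc = [M]^3 / ([D]).
This equals 18.8 at X = 0.824 (the root in 0 < X < 1).

X = 0.824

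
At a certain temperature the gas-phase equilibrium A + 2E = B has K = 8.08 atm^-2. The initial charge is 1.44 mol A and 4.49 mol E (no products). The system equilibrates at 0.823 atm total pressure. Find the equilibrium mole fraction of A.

Basis: 1.44 mol A initially; let X = conversion of A. Extent ξ = 1.44X.
Mole table: n_A = 1.44 − 1.44X; n_E = 4.49 − 2.88X; n_B = 1.44X.
Total moles n_T = 5.93 − 2.88X.
Mole fractions y_i = n_i/n_T; K = p_B / (p_A p_E^2) with p_i = y_i·P.
Equating to 8.08 atm^-2 and solving on 0 < X < 1: X = 0.688.
Then n_A = 0.449, n_T = 3.95, so y_A = 0.114.

y_A = 0.114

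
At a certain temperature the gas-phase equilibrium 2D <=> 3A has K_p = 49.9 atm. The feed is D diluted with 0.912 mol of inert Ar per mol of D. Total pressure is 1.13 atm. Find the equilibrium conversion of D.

X = 0.857

Basis: 1 mol D initially; let X = conversion of D. Extent ξ = 0.5X.
At extent ξ: n_D = 1 − X; n_A = 1.5X; n_I = 0.912 (inert).
n_T = Σnᵢ = 1.91 + 0.5X.
y_i = n_i/n_T, p_i = y_i·P. K_p = p_A^3 / (p_D^2).
This yields a degree-3 equation in X; solving on (0,1), X = 0.857.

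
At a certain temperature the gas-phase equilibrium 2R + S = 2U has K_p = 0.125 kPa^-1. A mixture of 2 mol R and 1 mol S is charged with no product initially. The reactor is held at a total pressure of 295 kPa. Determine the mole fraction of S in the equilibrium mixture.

Let X = conversion of R (basis 2 mol R); extent of reaction ξ = X.
Moles: n_R = 2 − 2X; n_S = 1 − X; n_U = 2X.
n_T = Σnᵢ = 3 − X.
y_i = n_i/n_T, p_i = y_i·P. K_p = p_U^2 / (p_R^2 p_S).
Setting this equal to 0.125 kPa^-1 and taking the physical root (0 < X < 1) gives X = 0.690.
Then n_S = 0.31, n_T = 2.31, so y_S = 0.134.

y_S = 0.134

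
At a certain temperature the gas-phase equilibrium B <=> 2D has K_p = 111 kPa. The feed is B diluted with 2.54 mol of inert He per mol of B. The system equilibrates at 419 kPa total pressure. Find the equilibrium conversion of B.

Let X = conversion of B (basis 1 mol B); extent of reaction ξ = X.
Species balance: n_B = 1 − X; n_D = 2X; n_I = 2.54 (inert).
Summing: n_T = 3.54 + X.
Mole fractions y_i = n_i/n_T; K_p = p_D^2 / (p_B) with p_i = y_i·P.
Setting this equal to 111 kPa and taking the physical root (0 < X < 1) gives X = 0.397.

X = 0.397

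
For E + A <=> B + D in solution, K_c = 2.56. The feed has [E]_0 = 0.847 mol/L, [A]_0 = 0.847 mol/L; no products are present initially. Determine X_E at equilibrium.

Let X = conversion of E; extent ξ = 0.847·X mol/L.
Concentrations: [E] = 0.847 − 0.847X; [A] = 0.847 − 0.847X; [B] = 0.847X; [D] = 0.847X.
K_c = [B] [D] / ([E] [A]).
Setting equal to 2.56 and solving for X on (0,1) gives X = 0.615.

X = 0.615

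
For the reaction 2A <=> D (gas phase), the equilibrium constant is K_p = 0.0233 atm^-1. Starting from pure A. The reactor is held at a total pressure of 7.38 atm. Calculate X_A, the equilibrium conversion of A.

X = 0.230

Take 1 mol A as basis and let X be its fractional conversion, so ξ = 0.5X.
Mole table: n_A = 1 − X; n_D = 0.5X.
Total moles n_T = 1 − 0.5X.
With p_i = (n_i/n_T)P, K_p = p_D / (p_A^2).
Substituting and setting equal to 0.0233 atm^-1 gives a polynomial in X; the root in (0,1) is X = 0.230.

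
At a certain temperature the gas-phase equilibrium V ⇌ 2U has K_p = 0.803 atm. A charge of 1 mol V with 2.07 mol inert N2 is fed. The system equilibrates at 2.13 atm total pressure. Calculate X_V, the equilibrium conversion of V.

X = 0.433

Basis: 1 mol V initially; let X = conversion of V. Extent ξ = X.
At extent ξ: n_V = 1 − X; n_U = 2X; n_I = 2.07 (inert).
Total moles n_T = 3.07 + X.
With p_i = (n_i/n_T)P, K_p = p_U^2 / (p_V).
Setting this equal to 0.803 atm and taking the physical root (0 < X < 1) gives X = 0.433.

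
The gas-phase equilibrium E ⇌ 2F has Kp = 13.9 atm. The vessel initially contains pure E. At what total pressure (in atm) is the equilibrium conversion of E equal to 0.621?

Take 1 mol E as basis and let X be its fractional conversion, so ξ = X.
At extent ξ: n_E = 1 − X; n_F = 2X.
Summing: n_T = 1 + X.
Kp = p_F^2 / (p_E) with p_i = (n_i/n_T)·P.
At X = 0.621: the mole-fraction product g(X) = Π y_i^ν_i = 2.511. Since Kp = g(X)·P^{1}, P = (Kp/g)^(1/1) = (13.9/2.511)^(1/1) = 5.54 atm.

P = 5.54 atm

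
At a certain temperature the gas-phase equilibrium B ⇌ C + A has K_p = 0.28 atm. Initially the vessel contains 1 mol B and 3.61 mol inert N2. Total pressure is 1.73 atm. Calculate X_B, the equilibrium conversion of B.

X = 0.588

Basis: 1 mol B initially; let X = conversion of B. Extent ξ = X.
Mole table: n_B = 1 − X; n_C = X; n_A = X; n_I = 3.61 (inert).
Summing: n_T = 4.61 + X.
y_i = n_i/n_T, p_i = y_i·P. K_p = p_C p_A / (p_B).
Setting this equal to 0.28 atm and taking the physical root (0 < X < 1) gives X = 0.588.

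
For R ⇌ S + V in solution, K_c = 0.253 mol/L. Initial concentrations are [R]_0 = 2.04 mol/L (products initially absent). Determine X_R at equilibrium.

X = 0.296

Let X = conversion of R; extent ξ = 2.04·X mol/L.
Concentrations: [R] = 2.04 − 2.04X; [S] = 2.04X; [V] = 2.04X.
K_c = [S] [V] / ([R]).
Equating to 0.253 mol/L: the physical root is X = 0.296.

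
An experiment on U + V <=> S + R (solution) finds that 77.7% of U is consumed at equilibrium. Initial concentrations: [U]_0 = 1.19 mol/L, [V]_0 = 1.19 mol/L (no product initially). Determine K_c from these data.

K_c = 12.1

Let X = conversion of U.
Concentrations: [U] = 1.19 − 1.19X; [V] = 1.19 − 1.19X; [S] = 1.19X; [R] = 1.19X.
At X = 0.777: [U] = 0.265, [V] = 0.265, [S] = 0.925, [R] = 0.925.
K_c = [S] [R] / ([U] [V]) = 12.1.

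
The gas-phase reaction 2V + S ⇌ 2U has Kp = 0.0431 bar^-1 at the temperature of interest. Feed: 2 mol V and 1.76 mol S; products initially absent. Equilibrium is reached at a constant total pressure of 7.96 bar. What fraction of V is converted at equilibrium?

X = 0.277

Take 2 mol V as basis and let X be its fractional conversion, so ξ = X.
Species balance: n_V = 2 − 2X; n_S = 1.76 − X; n_U = 2X.
Summing: n_T = 3.76 − X.
y_i = n_i/n_T, p_i = y_i·P. Kp = p_U^2 / (p_V^2 p_S).
Substituting and setting equal to 0.0431 bar^-1 gives a polynomial in X; the root in (0,1) is X = 0.277.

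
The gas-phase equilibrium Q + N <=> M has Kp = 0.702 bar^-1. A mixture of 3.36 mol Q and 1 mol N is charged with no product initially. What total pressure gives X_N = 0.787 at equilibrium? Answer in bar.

Basis: 1 mol N initially; let X = conversion of N. Extent ξ = X.
Moles: n_Q = 3.36 − X; n_N = 1 − X; n_M = X.
n_T = Σnᵢ = 4.36 − X.
Kp = p_M / (p_Q p_N) with p_i = (n_i/n_T)·P.
At X = 0.787: the mole-fraction product g(X) = Π y_i^ν_i = 5.131. Since Kp = g(X)·P^{-1}, P = (g/Kp)^(1/1) = (5.131/0.702)^(1/1) = 7.31 bar.

P = 7.31 bar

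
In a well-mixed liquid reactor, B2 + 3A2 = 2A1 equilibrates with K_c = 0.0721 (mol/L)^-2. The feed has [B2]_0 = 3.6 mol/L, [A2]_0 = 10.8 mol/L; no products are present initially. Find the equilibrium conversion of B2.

Let X = conversion of B2; extent ξ = 3.6·X mol/L.
Concentrations: [B2] = 3.6 − 3.6X; [A2] = 10.8 − 10.8X; [A1] = 7.2X.
K_c = [A1]^2 / ([B2] [A2]^3).
Setting equal to 0.0721 and solving for X on (0,1) gives X = 0.537.

X = 0.537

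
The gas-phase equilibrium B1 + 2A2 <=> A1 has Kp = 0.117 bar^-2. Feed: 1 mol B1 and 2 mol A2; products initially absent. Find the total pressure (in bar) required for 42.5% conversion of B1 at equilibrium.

Basis: 1 mol B1 initially; let X = conversion of B1. Extent ξ = X.
Mole table: n_B1 = 1 − X; n_A2 = 2 − 2X; n_A1 = X.
n_T = Σnᵢ = 3 − 2X.
Kp = p_A1 / (p_B1 p_A2^2) with p_i = (n_i/n_T)·P.
At X = 0.425: the mole-fraction product g(X) = Π y_i^ν_i = 2.583. Since Kp = g(X)·P^{-2}, P = (g/Kp)^(1/2) = (2.583/0.117)^(1/2) = 4.7 bar.

P = 4.7 bar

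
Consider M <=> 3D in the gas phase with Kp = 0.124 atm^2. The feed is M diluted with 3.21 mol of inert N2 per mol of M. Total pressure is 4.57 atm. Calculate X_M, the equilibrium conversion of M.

X = 0.156

Basis: 1 mol M initially; let X = conversion of M. Extent ξ = X.
Species balance: n_M = 1 − X; n_D = 3X; n_I = 3.21 (inert).
Total moles n_T = 4.21 + 2X.
y_i = n_i/n_T, p_i = y_i·P. Kp = p_D^3 / (p_M).
Substituting and setting equal to 0.124 atm^2 gives a polynomial in X; the root in (0,1) is X = 0.156.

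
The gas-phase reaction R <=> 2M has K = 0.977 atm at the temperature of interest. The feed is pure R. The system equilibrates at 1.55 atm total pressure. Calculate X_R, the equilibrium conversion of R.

X = 0.369

Basis: 1 mol R initially; let X = conversion of R. Extent ξ = X.
Moles: n_R = 1 − X; n_M = 2X.
Total moles n_T = 1 + X.
y_i = n_i/n_T, p_i = y_i·P. K = p_M^2 / (p_R).
Equating to 0.977 atm and solving on 0 < X < 1: X = 0.369.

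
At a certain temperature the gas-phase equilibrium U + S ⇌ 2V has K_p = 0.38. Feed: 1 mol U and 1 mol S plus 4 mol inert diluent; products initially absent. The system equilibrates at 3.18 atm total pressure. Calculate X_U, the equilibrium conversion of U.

X = 0.236

Let X = conversion of U (basis 1 mol U); extent of reaction ξ = X.
Moles: n_U = 1 − X; n_S = 1 − X; n_V = 2X; n_I = 4 (inert).
Since Δν = 0, n_T = 6 throughout.
y_i = n_i/n_T, p_i = y_i·P. K_p = p_V^2 / (p_U p_S).
Setting this equal to 0.38 and taking the physical root (0 < X < 1) gives X = 0.236.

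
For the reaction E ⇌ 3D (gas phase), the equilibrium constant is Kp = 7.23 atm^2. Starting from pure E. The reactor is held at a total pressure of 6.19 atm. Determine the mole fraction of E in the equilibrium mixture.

y_E = 0.535

Take 1 mol E as basis and let X be its fractional conversion, so ξ = X.
Mole table: n_E = 1 − X; n_D = 3X.
n_T = Σnᵢ = 1 + 2X.
y_i = n_i/n_T, p_i = y_i·P. Kp = p_D^3 / (p_E).
Substituting and setting equal to 7.23 atm^2 gives a polynomial in X; the root in (0,1) is X = 0.225.
Then n_E = 0.775, n_T = 1.45, so y_E = 0.535.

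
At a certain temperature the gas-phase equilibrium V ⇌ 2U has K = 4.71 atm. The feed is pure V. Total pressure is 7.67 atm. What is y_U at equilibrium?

y_U = 0.535

Take 1 mol V as basis and let X be its fractional conversion, so ξ = X.
Species balance: n_V = 1 − X; n_U = 2X.
n_T = Σnᵢ = 1 + X.
With p_i = (n_i/n_T)P, K = p_U^2 / (p_V).
This yields a degree-2 equation in X; solving on (0,1), X = 0.365.
Then n_U = 0.73, n_T = 1.36, so y_U = 0.535.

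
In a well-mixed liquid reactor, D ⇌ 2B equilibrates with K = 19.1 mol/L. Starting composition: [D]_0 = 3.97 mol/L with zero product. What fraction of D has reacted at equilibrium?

Let X = conversion of D; extent ξ = 3.97·X mol/L.
Concentrations: [D] = 3.97 − 3.97X; [B] = 7.94X.
K = [B]^2 / ([D]).
Solving K = 19.1 for X ∈ (0,1): X = 0.649.

X = 0.649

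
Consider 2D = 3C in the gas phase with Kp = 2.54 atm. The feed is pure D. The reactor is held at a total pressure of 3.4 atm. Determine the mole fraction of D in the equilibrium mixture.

Take 1 mol D as basis and let X be its fractional conversion, so ξ = 0.5X.
Species balance: n_D = 1 − X; n_C = 1.5X.
Total moles n_T = 1 + 0.5X.
Mole fractions y_i = n_i/n_T; Kp = p_C^3 / (p_D^2) with p_i = y_i·P.
Substituting and setting equal to 2.54 atm gives a polynomial in X; the root in (0,1) is X = 0.439.
Then n_D = 0.561, n_T = 1.22, so y_D = 0.460.

y_D = 0.460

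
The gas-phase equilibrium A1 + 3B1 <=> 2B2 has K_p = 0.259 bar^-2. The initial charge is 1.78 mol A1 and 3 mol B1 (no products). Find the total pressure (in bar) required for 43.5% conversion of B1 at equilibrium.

Let X = conversion of B1 (basis 3 mol B1); extent of reaction ξ = X.
Species balance: n_A1 = 1.78 − X; n_B1 = 3 − 3X; n_B2 = 2X.
n_T = Σnᵢ = 4.78 − 2X.
K_p = p_B2^2 / (p_A1 p_B1^3) with p_i = (n_i/n_T)·P.
At X = 0.435: the mole-fraction product g(X) = Π y_i^ν_i = 1.767. Since K_p = g(X)·P^{-2}, P = (g/K_p)^(1/2) = (1.767/0.259)^(1/2) = 2.61 bar.

P = 2.61 bar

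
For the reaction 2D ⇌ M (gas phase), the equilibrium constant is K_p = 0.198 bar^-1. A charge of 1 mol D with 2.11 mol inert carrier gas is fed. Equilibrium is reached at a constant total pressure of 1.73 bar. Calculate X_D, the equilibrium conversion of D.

X = 0.160

Take 1 mol D as basis and let X be its fractional conversion, so ξ = 0.5X.
Species balance: n_D = 1 − X; n_M = 0.5X; n_I = 2.11 (inert).
Total moles n_T = 3.11 − 0.5X.
With p_i = (n_i/n_T)P, K_p = p_M / (p_D^2).
Setting this equal to 0.198 bar^-1 and taking the physical root (0 < X < 1) gives X = 0.160.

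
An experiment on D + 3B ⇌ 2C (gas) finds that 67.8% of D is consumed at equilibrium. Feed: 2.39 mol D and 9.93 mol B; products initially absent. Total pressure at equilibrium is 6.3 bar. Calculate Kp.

Kp = 0.218 bar^-2

Let X = conversion of D (basis 2.39 mol D); extent of reaction ξ = 2.39X.
Mole table: n_D = 2.39 − 2.39X; n_B = 9.93 − 7.17X; n_C = 4.78X.
Summing: n_T = 12.3 − 4.78X.
At X = 0.678: n_D = 0.77, n_B = 5.07, n_C = 3.24, n_T = 9.08.
p_i = (n_i/n_T)·P. Kp = p_C^2 / (p_D p_B^3) = 0.218 bar^-2.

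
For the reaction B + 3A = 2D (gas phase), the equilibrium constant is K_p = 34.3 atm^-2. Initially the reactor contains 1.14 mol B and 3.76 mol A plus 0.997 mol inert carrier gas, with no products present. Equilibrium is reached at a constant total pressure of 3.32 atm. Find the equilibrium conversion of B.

Basis: 1.14 mol B initially; let X = conversion of B. Extent ξ = 1.14X.
Species balance: n_B = 1.14 − 1.14X; n_A = 3.76 − 3.42X; n_D = 2.28X; n_I = 0.997 (inert).
Summing: n_T = 5.9 − 2.28X.
y_i = n_i/n_T, p_i = y_i·P. K_p = p_D^2 / (p_B p_A^3).
This yields a degree-4 equation in X; solving on (0,1), X = 0.830.

X = 0.830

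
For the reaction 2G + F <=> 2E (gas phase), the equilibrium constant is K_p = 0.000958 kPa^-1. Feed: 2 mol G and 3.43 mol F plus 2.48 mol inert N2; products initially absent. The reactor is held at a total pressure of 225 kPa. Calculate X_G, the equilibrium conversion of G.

Basis: 2 mol G initially; let X = conversion of G. Extent ξ = X.
Species balance: n_G = 2 − 2X; n_F = 3.43 − X; n_E = 2X; n_I = 2.48 (inert).
Total moles n_T = 7.91 − X.
y_i = n_i/n_T, p_i = y_i·P. K_p = p_E^2 / (p_G^2 p_F).
This yields a degree-3 equation in X; solving on (0,1), X = 0.231.

X = 0.231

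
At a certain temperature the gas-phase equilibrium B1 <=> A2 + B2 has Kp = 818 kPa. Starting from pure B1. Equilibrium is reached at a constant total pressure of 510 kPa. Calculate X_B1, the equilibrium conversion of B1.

Take 1 mol B1 as basis and let X be its fractional conversion, so ξ = X.
At extent ξ: n_B1 = 1 − X; n_A2 = X; n_B2 = X.
Summing: n_T = 1 + X.
y_i = n_i/n_T, p_i = y_i·P. Kp = p_A2 p_B2 / (p_B1).
Equating to 818 kPa and solving on 0 < X < 1: X = 0.785.

X = 0.785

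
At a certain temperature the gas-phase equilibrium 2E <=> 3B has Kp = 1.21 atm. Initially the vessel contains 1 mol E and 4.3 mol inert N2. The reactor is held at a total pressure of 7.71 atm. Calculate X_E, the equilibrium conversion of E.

Take 1 mol E as basis and let X be its fractional conversion, so ξ = 0.5X.
Mole table: n_E = 1 − X; n_B = 1.5X; n_I = 4.3 (inert).
Summing: n_T = 5.3 + 0.5X.
With p_i = (n_i/n_T)P, Kp = p_B^3 / (p_E^2).
This yields a degree-3 equation in X; solving on (0,1), X = 0.435.

X = 0.435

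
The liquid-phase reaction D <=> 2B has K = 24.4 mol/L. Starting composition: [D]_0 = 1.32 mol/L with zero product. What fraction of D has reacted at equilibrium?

X = 0.845

Let X = conversion of D; extent ξ = 1.32·X mol/L.
Concentrations: [D] = 1.32 − 1.32X; [B] = 2.64X.
K = [B]^2 / ([D]).
Equating to 24.4 mol/L: the physical root is X = 0.845.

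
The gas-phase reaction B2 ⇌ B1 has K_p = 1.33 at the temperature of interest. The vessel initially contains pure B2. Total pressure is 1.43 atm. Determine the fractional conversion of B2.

Take 1 mol B2 as basis and let X be its fractional conversion, so ξ = X.
Moles: n_B2 = 1 − X; n_B1 = X.
Since Δν = 0, n_T = 1 throughout.
Mole fractions y_i = n_i/n_T; K_p = p_B1 / (p_B2) with p_i = y_i·P.
This yields a degree-1 equation in X; solving on (0,1), X = 0.571.

X = 0.571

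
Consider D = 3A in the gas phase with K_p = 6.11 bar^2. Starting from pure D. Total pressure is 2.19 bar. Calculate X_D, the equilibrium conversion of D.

Basis: 1 mol D initially; let X = conversion of D. Extent ξ = X.
Species balance: n_D = 1 − X; n_A = 3X.
Total moles n_T = 1 + 2X.
With p_i = (n_i/n_T)P, K_p = p_A^3 / (p_D).
Substituting and setting equal to 6.11 bar^2 gives a polynomial in X; the root in (0,1) is X = 0.454.

X = 0.454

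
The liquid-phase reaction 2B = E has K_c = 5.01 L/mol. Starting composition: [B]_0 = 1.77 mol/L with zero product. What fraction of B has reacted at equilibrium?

Let X = conversion of B; extent ξ = 1.77X/2 mol/L.
Concentrations: [B] = 1.77 − 1.77X; [E] = 0.885X.
K_c = [E] / ([B]^2).
This equals 5.01 at X = 0.789 (the root in 0 < X < 1).

X = 0.789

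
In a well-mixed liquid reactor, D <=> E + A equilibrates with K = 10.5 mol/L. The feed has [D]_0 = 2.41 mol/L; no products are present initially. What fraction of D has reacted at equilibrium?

Let X = conversion of D; extent ξ = 2.41·X mol/L.
Concentrations: [D] = 2.41 − 2.41X; [E] = 2.41X; [A] = 2.41X.
K = [E] [A] / ([D]).
Equating to 10.5 mol/L: the physical root is X = 0.839.

X = 0.839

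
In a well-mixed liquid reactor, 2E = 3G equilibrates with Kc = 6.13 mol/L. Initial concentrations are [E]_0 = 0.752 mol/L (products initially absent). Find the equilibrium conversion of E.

X = 0.657

Let X = conversion of E; extent ξ = 0.752X/2 mol/L.
Concentrations: [E] = 0.752 − 0.752X; [G] = 1.13X.
Kc = [G]^3 / ([E]^2).
Setting equal to 6.13 and solving for X on (0,1) gives X = 0.657.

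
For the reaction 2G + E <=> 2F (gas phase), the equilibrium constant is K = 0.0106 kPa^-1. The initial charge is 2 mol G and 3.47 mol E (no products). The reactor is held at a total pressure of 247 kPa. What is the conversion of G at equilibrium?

Basis: 2 mol G initially; let X = conversion of G. Extent ξ = X.
Mole table: n_G = 2 − 2X; n_E = 3.47 − X; n_F = 2X.
n_T = Σnᵢ = 5.47 − X.
With p_i = (n_i/n_T)P, K = p_F^2 / (p_G^2 p_E).
Setting this equal to 0.0106 kPa^-1 and taking the physical root (0 < X < 1) gives X = 0.555.

X = 0.555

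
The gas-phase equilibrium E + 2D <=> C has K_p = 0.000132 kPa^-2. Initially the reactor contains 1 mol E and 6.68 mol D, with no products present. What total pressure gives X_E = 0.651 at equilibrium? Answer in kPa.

Take 1 mol E as basis and let X be its fractional conversion, so ξ = X.
Moles: n_E = 1 − X; n_D = 6.68 − 2X; n_C = X.
Summing: n_T = 7.68 − 2X.
K_p = p_C / (p_E p_D^2) with p_i = (n_i/n_T)·P.
At X = 0.651: the mole-fraction product g(X) = Π y_i^ν_i = 2.624. Since K_p = g(X)·P^{-2}, P = (g/K_p)^(1/2) = (2.624/0.000132)^(1/2) = 141 kPa.

P = 141 kPa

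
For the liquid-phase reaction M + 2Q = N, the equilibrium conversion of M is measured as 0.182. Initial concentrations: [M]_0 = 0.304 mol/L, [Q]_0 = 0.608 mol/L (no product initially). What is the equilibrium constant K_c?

K_c = 0.9 (mol/L)^-2

Let X = conversion of M.
Concentrations: [M] = 0.304 − 0.304X; [Q] = 0.608 − 0.608X; [N] = 0.304X.
At X = 0.182: [M] = 0.249, [Q] = 0.497, [N] = 0.0553.
K_c = [N] / ([M] [Q]^2) = 0.9 (mol/L)^-2.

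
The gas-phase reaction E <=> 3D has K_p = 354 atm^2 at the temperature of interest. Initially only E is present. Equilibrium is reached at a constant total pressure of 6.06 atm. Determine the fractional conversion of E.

Basis: 1 mol E initially; let X = conversion of E. Extent ξ = X.
Species balance: n_E = 1 − X; n_D = 3X.
Total moles n_T = 1 + 2X.
y_i = n_i/n_T, p_i = y_i·P. K_p = p_D^3 / (p_E).
Equating to 354 atm^2 and solving on 0 < X < 1: X = 0.792.

X = 0.792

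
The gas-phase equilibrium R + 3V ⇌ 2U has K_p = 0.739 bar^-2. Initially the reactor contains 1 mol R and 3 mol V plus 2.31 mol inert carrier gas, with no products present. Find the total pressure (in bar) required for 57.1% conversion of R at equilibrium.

Let X = conversion of R (basis 1 mol R); extent of reaction ξ = X.
Mole table: n_R = 1 − X; n_V = 3 − 3X; n_U = 2X; n_I = 2.31 (inert).
n_T = Σnᵢ = 6.31 − 2X.
K_p = p_U^2 / (p_R p_V^3) with p_i = (n_i/n_T)·P.
At X = 0.571: the mole-fraction product g(X) = Π y_i^ν_i = 38.09. Since K_p = g(X)·P^{-2}, P = (g/K_p)^(1/2) = (38.09/0.739)^(1/2) = 7.18 bar.

P = 7.18 bar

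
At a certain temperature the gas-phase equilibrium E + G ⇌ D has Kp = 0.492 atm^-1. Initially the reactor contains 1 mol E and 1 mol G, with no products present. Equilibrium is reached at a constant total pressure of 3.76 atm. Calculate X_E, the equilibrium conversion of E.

X = 0.408

Basis: 1 mol E initially; let X = conversion of E. Extent ξ = X.
Species balance: n_E = 1 − X; n_G = 1 − X; n_D = X.
Total moles n_T = 2 − X.
With p_i = (n_i/n_T)P, Kp = p_D / (p_E p_G).
Substituting and setting equal to 0.492 atm^-1 gives a polynomial in X; the root in (0,1) is X = 0.408.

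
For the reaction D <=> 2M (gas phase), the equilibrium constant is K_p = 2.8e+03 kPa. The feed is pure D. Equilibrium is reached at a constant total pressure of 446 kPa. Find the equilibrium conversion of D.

Basis: 1 mol D initially; let X = conversion of D. Extent ξ = X.
Moles: n_D = 1 − X; n_M = 2X.
Total moles n_T = 1 + X.
y_i = n_i/n_T, p_i = y_i·P. K_p = p_M^2 / (p_D).
Equating to 2.8e+03 kPa and solving on 0 < X < 1: X = 0.782.

X = 0.782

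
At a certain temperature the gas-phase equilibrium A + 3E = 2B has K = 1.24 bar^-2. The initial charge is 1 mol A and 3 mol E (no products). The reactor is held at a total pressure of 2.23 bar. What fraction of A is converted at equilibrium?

X = 0.514

Basis: 1 mol A initially; let X = conversion of A. Extent ξ = X.
At extent ξ: n_A = 1 − X; n_E = 3 − 3X; n_B = 2X.
Total moles n_T = 4 − 2X.
y_i = n_i/n_T, p_i = y_i·P. K = p_B^2 / (p_A p_E^3).
Setting this equal to 1.24 bar^-2 and taking the physical root (0 < X < 1) gives X = 0.514.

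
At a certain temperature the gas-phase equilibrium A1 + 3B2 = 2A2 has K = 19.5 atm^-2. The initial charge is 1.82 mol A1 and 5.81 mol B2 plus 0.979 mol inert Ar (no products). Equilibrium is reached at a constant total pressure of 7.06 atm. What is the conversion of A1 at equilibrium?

Basis: 1.82 mol A1 initially; let X = conversion of A1. Extent ξ = 1.82X.
Moles: n_A1 = 1.82 − 1.82X; n_B2 = 5.81 − 5.46X; n_A2 = 3.64X; n_I = 0.979 (inert).
Summing: n_T = 8.61 − 3.64X.
Mole fractions y_i = n_i/n_T; K = p_A2^2 / (p_A1 p_B2^3) with p_i = y_i·P.
Substituting and setting equal to 19.5 atm^-2 gives a polynomial in X; the root in (0,1) is X = 0.867.

X = 0.867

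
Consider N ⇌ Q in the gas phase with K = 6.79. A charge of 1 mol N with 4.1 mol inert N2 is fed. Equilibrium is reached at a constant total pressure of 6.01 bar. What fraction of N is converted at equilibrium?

X = 0.872

Let X = conversion of N (basis 1 mol N); extent of reaction ξ = X.
Mole table: n_N = 1 − X; n_Q = X; n_I = 4.1 (inert).
Since Δν = 0, n_T = 5.1 throughout.
With p_i = (n_i/n_T)P, K = p_Q / (p_N).
Substituting and setting equal to 6.79 gives a polynomial in X; the root in (0,1) is X = 0.872.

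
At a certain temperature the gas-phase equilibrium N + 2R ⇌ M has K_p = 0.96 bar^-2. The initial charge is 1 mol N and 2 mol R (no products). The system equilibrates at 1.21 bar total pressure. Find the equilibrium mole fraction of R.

y_R = 0.577

Let X = conversion of N (basis 1 mol N); extent of reaction ξ = X.
Mole table: n_N = 1 − X; n_R = 2 − 2X; n_M = X.
Total moles n_T = 3 − 2X.
Mole fractions y_i = n_i/n_T; K_p = p_M / (p_N p_R^2) with p_i = y_i·P.
This yields a degree-3 equation in X; solving on (0,1), X = 0.319.
Then n_R = 1.36, n_T = 2.36, so y_R = 0.577.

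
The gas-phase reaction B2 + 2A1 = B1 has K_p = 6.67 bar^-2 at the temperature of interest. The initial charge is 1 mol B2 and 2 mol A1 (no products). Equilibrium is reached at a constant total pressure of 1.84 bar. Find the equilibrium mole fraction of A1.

Take 1 mol B2 as basis and let X be its fractional conversion, so ξ = X.
Moles: n_B2 = 1 − X; n_A1 = 2 − 2X; n_B1 = X.
Summing: n_T = 3 − 2X.
y_i = n_i/n_T, p_i = y_i·P. K_p = p_B1 / (p_B2 p_A1^2).
This yields a degree-3 equation in X; solving on (0,1), X = 0.733.
Then n_A1 = 0.535, n_T = 1.53, so y_A1 = 0.348.

y_A1 = 0.348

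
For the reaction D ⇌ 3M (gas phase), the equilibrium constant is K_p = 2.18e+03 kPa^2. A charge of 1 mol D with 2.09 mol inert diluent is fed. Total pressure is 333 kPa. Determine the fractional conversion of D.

X = 0.192

Take 1 mol D as basis and let X be its fractional conversion, so ξ = X.
Mole table: n_D = 1 − X; n_M = 3X; n_I = 2.09 (inert).
Total moles n_T = 3.09 + 2X.
With p_i = (n_i/n_T)P, K_p = p_M^3 / (p_D).
Equating to 2.18e+03 kPa^2 and solving on 0 < X < 1: X = 0.192.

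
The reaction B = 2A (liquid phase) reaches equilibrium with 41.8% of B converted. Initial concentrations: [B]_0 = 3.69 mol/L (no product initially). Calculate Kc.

Let X = conversion of B.
Concentrations: [B] = 3.69 − 3.69X; [A] = 7.38X.
At X = 0.418: [B] = 2.15, [A] = 3.08.
Kc = [A]^2 / ([B]) = 4.43 mol/L.

Kc = 4.43 mol/L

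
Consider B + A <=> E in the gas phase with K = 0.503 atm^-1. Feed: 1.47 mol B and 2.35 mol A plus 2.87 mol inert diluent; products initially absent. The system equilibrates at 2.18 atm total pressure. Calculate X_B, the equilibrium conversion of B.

X = 0.255

Let X = conversion of B (basis 1.47 mol B); extent of reaction ξ = 1.47X.
At extent ξ: n_B = 1.47 − 1.47X; n_A = 2.35 − 1.47X; n_E = 1.47X; n_I = 2.87 (inert).
Summing: n_T = 6.69 − 1.47X.
y_i = n_i/n_T, p_i = y_i·P. K = p_E / (p_B p_A).
This yields a degree-2 equation in X; solving on (0,1), X = 0.255.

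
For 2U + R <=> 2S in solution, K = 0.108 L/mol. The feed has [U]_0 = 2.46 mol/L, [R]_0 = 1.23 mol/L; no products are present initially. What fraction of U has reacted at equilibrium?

X = 0.241

Let X = conversion of U; extent ξ = 2.46X/2 mol/L.
Concentrations: [U] = 2.46 − 2.46X; [R] = 1.23 − 1.23X; [S] = 2.46X.
K = [S]^2 / ([U]^2 [R]).
This equals 0.108 at X = 0.241 (the root in 0 < X < 1).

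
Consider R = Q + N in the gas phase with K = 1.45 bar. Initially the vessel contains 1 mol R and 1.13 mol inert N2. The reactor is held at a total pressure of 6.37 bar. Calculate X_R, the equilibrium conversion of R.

X = 0.532

Take 1 mol R as basis and let X be its fractional conversion, so ξ = X.
Species balance: n_R = 1 − X; n_Q = X; n_N = X; n_I = 1.13 (inert).
Summing: n_T = 2.13 + X.
With p_i = (n_i/n_T)P, K = p_Q p_N / (p_R).
Substituting and setting equal to 1.45 bar gives a polynomial in X; the root in (0,1) is X = 0.532.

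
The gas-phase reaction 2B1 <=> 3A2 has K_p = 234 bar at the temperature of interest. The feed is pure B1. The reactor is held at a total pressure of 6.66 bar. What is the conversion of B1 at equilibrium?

X = 0.810

Take 1 mol B1 as basis and let X be its fractional conversion, so ξ = 0.5X.
At extent ξ: n_B1 = 1 − X; n_A2 = 1.5X.
Summing: n_T = 1 + 0.5X.
Mole fractions y_i = n_i/n_T; K_p = p_A2^3 / (p_B1^2) with p_i = y_i·P.
This yields a degree-3 equation in X; solving on (0,1), X = 0.810.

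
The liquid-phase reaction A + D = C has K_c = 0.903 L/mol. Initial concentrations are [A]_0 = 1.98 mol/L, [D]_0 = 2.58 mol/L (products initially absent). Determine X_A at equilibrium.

X = 0.568

Let X = conversion of A; extent ξ = 1.98·X mol/L.
Concentrations: [A] = 1.98 − 1.98X; [D] = 2.58 − 1.98X; [C] = 1.98X.
K_c = [C] / ([A] [D]).
Equating to 0.903 L/mol: the physical root is X = 0.568.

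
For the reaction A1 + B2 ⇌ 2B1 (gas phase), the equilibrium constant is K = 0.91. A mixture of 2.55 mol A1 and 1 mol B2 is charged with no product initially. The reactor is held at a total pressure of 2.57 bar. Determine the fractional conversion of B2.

Basis: 1 mol B2 initially; let X = conversion of B2. Extent ξ = X.
Moles: n_A1 = 2.55 − X; n_B2 = 1 − X; n_B1 = 2X.
Total moles n_T = 3.55 (Δν = 0, constant).
Mole fractions y_i = n_i/n_T; K = p_B1^2 / (p_A1 p_B2) with p_i = y_i·P.
This yields a degree-2 equation in X; solving on (0,1), X = 0.489.

X = 0.489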